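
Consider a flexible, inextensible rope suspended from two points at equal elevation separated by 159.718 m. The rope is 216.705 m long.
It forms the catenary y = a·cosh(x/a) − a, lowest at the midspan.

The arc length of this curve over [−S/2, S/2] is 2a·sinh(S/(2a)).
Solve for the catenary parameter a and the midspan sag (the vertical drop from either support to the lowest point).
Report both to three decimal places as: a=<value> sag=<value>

a=57.291 sag=65.276

seed: a₀ = √(S³/(24(L−S))) = √(159.718³/(24·56.987)) = 54.580471
iter 1: u=1.463142  f(a)=+6.420e+00  f'(a)=-2.571e+00  a ← 54.580471 − (+6.420e+00/-2.571e+00) = 57.077836
iter 2: u=1.399125  f(a)=+4.669e-01  f'(a)=-2.209e+00  a ← 57.077836 − (+4.669e-01/-2.209e+00) = 57.289192
iter 3: u=1.393963  f(a)=+2.898e-03  f'(a)=-2.182e+00  a ← 57.289192 − (+2.898e-03/-2.182e+00) = 57.290521
iter 4: u=1.393930  f(a)=+1.132e-07  f'(a)=-2.182e+00  a ← 57.290521 − (+1.132e-07/-2.182e+00) = 57.290521
iter 5: u=1.393930  f(a)=-5.684e-14  f'(a)=-2.182e+00  a ← 57.290521 − (-5.684e-14/-2.182e+00) = 57.290521
converged: |Δa| < 1e-12 after 5 iterations
sag = a·(cosh(S/(2a)) − 1) = 57.290521·(cosh(1.393930) − 1) = 65.275657
T_max/T_min = cosh(S/(2a)) = 2.139380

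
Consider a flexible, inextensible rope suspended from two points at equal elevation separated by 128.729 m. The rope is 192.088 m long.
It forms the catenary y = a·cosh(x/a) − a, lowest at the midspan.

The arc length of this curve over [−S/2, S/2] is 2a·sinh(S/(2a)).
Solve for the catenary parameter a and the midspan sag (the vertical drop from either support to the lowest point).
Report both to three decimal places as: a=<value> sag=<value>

a=39.956 sag=64.067

seed: a₀ = √(S³/(24(L−S))) = √(128.729³/(24·63.359)) = 37.454570
iter 1: u=1.718469  f(a)=+1.004e+01  f'(a)=-4.494e+00  a ← 37.454570 − (+1.004e+01/-4.494e+00) = 39.689010
iter 2: u=1.621721  f(a)=+9.687e-01  f'(a)=-3.665e+00  a ← 39.689010 − (+9.687e-01/-3.665e+00) = 39.953323
iter 3: u=1.610992  f(a)=+1.114e-02  f'(a)=-3.581e+00  a ← 39.953323 − (+1.114e-02/-3.581e+00) = 39.956434
iter 4: u=1.610867  f(a)=+1.511e-06  f'(a)=-3.580e+00  a ← 39.956434 − (+1.511e-06/-3.580e+00) = 39.956434
iter 5: u=1.610867  f(a)=+1.137e-13  f'(a)=-3.580e+00  a ← 39.956434 − (+1.137e-13/-3.580e+00) = 39.956434
converged: |Δa| < 1e-12 after 5 iterations
sag = a·(cosh(S/(2a)) − 1) = 39.956434·(cosh(1.610867) − 1) = 64.067441
T_max/T_min = cosh(S/(2a)) = 2.603432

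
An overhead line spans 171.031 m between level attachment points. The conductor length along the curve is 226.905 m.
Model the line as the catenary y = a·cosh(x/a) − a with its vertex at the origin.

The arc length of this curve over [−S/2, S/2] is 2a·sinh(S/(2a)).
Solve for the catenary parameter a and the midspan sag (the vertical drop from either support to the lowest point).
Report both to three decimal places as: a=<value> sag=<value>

seed: a₀ = √(S³/(24(L−S))) = √(171.031³/(24·55.874)) = 61.080383
iter 1: u=1.400049  f(a)=+5.739e+00  f'(a)=-2.214e+00  a ← 61.080383 − (+5.739e+00/-2.214e+00) = 63.672179
iter 2: u=1.343059  f(a)=+3.855e-01  f'(a)=-1.926e+00  a ← 63.672179 − (+3.855e-01/-1.926e+00) = 63.872341
iter 3: u=1.338850  f(a)=+2.016e-03  f'(a)=-1.906e+00  a ← 63.872341 − (+2.016e-03/-1.906e+00) = 63.873399
iter 4: u=1.338828  f(a)=+5.580e-08  f'(a)=-1.906e+00  a ← 63.873399 − (+5.580e-08/-1.906e+00) = 63.873399
iter 5: u=1.338828  f(a)=+2.842e-14  f'(a)=-1.906e+00  a ← 63.873399 − (+2.842e-14/-1.906e+00) = 63.873399
converged: |Δa| < 1e-12 after 5 iterations
sag = a·(cosh(S/(2a)) − 1) = 63.873399·(cosh(1.338828) − 1) = 66.323686
T_max/T_min = cosh(S/(2a)) = 2.038362

a=63.873 sag=66.324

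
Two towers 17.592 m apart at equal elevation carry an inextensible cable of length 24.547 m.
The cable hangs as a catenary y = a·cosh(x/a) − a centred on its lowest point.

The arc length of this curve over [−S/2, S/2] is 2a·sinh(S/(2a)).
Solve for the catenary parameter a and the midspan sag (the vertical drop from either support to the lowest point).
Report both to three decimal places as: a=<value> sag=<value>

seed: a₀ = √(S³/(24(L−S))) = √(17.592³/(24·6.955)) = 5.711085
iter 1: u=1.540163  f(a)=+8.731e-01  f'(a)=-3.065e+00  a ← 5.711085 − (+8.731e-01/-3.065e+00) = 5.995977
iter 2: u=1.466984  f(a)=+6.958e-02  f'(a)=-2.594e+00  a ← 5.995977 − (+6.958e-02/-2.594e+00) = 6.022802
iter 3: u=1.460450  f(a)=+5.265e-04  f'(a)=-2.555e+00  a ← 6.022802 − (+5.265e-04/-2.555e+00) = 6.023008
iter 4: u=1.460400  f(a)=+3.065e-08  f'(a)=-2.554e+00  a ← 6.023008 − (+3.065e-08/-2.554e+00) = 6.023008
iter 5: u=1.460400  f(a)=-3.553e-15  f'(a)=-2.554e+00  a ← 6.023008 − (-3.553e-15/-2.554e+00) = 6.023008
converged: |Δa| < 1e-12 after 5 iterations
sag = a·(cosh(S/(2a)) − 1) = 6.023008·(cosh(1.460400) − 1) = 7.648694
T_max/T_min = cosh(S/(2a)) = 2.269913

a=6.023 sag=7.649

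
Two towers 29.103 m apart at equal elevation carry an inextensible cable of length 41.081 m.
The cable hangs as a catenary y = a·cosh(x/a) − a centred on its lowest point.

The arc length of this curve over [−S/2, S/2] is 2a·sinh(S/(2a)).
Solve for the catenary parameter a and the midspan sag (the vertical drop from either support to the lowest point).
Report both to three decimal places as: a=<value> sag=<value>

a=9.785 sag=12.967

seed: a₀ = √(S³/(24(L−S))) = √(29.103³/(24·11.978)) = 9.259955
iter 1: u=1.571444  f(a)=+1.569e+00  f'(a)=-3.285e+00  a ← 9.259955 − (+1.569e+00/-3.285e+00) = 9.737580
iter 2: u=1.494365  f(a)=+1.296e-01  f'(a)=-2.763e+00  a ← 9.737580 − (+1.296e-01/-2.763e+00) = 9.784474
iter 3: u=1.487203  f(a)=+1.059e-03  f'(a)=-2.718e+00  a ← 9.784474 − (+1.059e-03/-2.718e+00) = 9.784864
iter 4: u=1.487144  f(a)=+7.208e-08  f'(a)=-2.717e+00  a ← 9.784864 − (+7.208e-08/-2.717e+00) = 9.784864
iter 5: u=1.487144  f(a)=-7.105e-15  f'(a)=-2.717e+00  a ← 9.784864 − (-7.105e-15/-2.717e+00) = 9.784864
converged: |Δa| < 1e-12 after 5 iterations
sag = a·(cosh(S/(2a)) − 1) = 9.784864·(cosh(1.487144) − 1) = 12.967184
T_max/T_min = cosh(S/(2a)) = 2.325229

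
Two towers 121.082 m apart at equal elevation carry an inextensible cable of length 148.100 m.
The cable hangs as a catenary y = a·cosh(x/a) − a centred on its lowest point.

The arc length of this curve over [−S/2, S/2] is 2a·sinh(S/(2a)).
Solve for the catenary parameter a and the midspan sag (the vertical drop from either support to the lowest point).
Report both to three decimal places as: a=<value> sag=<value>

a=53.991 sag=37.652

seed: a₀ = √(S³/(24(L−S))) = √(121.082³/(24·27.018)) = 52.322340
iter 1: u=1.157077  f(a)=+1.867e+00  f'(a)=-1.178e+00  a ← 52.322340 − (+1.867e+00/-1.178e+00) = 53.907809
iter 2: u=1.123047  f(a)=+8.824e-02  f'(a)=-1.069e+00  a ← 53.907809 − (+8.824e-02/-1.069e+00) = 53.990363
iter 3: u=1.121330  f(a)=+2.187e-04  f'(a)=-1.064e+00  a ← 53.990363 − (+2.187e-04/-1.064e+00) = 53.990568
iter 4: u=1.121325  f(a)=+1.350e-09  f'(a)=-1.064e+00  a ← 53.990568 − (+1.350e-09/-1.064e+00) = 53.990568
iter 5: u=1.121325  f(a)=+0.000e+00  f'(a)=-1.064e+00  a ← 53.990568 − (+0.000e+00/-1.064e+00) = 53.990568
converged: |Δa| < 1e-12 after 5 iterations
sag = a·(cosh(S/(2a)) − 1) = 53.990568·(cosh(1.121325) − 1) = 37.652129
T_max/T_min = cosh(S/(2a)) = 1.697383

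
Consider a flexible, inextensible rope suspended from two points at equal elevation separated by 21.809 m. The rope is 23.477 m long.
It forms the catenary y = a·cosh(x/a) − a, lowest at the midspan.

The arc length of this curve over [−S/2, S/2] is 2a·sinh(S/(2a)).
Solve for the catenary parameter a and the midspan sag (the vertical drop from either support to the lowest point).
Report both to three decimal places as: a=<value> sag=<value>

a=16.279 sag=3.791

seed: a₀ = √(S³/(24(L−S))) = √(21.809³/(24·1.668)) = 16.097187
iter 1: u=0.677417  f(a)=+3.869e-02  f'(a)=-2.169e-01  a ← 16.097187 − (+3.869e-02/-2.169e-01) = 16.275569
iter 2: u=0.669992  f(a)=+6.526e-04  f'(a)=-2.096e-01  a ← 16.275569 − (+6.526e-04/-2.096e-01) = 16.278681
iter 3: u=0.669864  f(a)=+1.927e-07  f'(a)=-2.095e-01  a ← 16.278681 − (+1.927e-07/-2.095e-01) = 16.278682
iter 4: u=0.669864  f(a)=+1.776e-14  f'(a)=-2.095e-01  a ← 16.278682 − (+1.776e-14/-2.095e-01) = 16.278682
converged: |Δa| < 1e-12 after 4 iterations
sag = a·(cosh(S/(2a)) − 1) = 16.278682·(cosh(0.669864) − 1) = 3.790894
T_max/T_min = cosh(S/(2a)) = 1.232875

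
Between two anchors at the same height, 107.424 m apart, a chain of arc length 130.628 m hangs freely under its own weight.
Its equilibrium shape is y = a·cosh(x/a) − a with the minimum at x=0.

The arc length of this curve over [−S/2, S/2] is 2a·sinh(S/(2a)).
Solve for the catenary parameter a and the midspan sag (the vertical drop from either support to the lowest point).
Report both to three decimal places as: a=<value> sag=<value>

seed: a₀ = √(S³/(24(L−S))) = √(107.424³/(24·23.204)) = 47.180760
iter 1: u=1.138430  f(a)=+1.551e+00  f'(a)=-1.117e+00  a ← 47.180760 − (+1.551e+00/-1.117e+00) = 48.569022
iter 2: u=1.105890  f(a)=+7.108e-02  f'(a)=-1.017e+00  a ← 48.569022 − (+7.108e-02/-1.017e+00) = 48.638928
iter 3: u=1.104301  f(a)=+1.652e-04  f'(a)=-1.012e+00  a ← 48.638928 − (+1.652e-04/-1.012e+00) = 48.639091
iter 4: u=1.104297  f(a)=+8.971e-10  f'(a)=-1.012e+00  a ← 48.639091 − (+8.971e-10/-1.012e+00) = 48.639091
iter 5: u=1.104297  f(a)=+2.842e-14  f'(a)=-1.012e+00  a ← 48.639091 − (+2.842e-14/-1.012e+00) = 48.639091
converged: |Δa| < 1e-12 after 5 iterations
sag = a·(cosh(S/(2a)) − 1) = 48.639091·(cosh(1.104297) − 1) = 32.796035
T_max/T_min = cosh(S/(2a)) = 1.674273

a=48.639 sag=32.796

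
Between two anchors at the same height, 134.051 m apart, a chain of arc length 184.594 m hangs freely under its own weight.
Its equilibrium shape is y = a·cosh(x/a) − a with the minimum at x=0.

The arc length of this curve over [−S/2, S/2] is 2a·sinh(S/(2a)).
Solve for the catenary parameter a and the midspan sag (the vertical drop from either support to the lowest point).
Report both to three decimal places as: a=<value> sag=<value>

seed: a₀ = √(S³/(24(L−S))) = √(134.051³/(24·50.543)) = 44.562440
iter 1: u=1.504081  f(a)=+6.035e+00  f'(a)=-2.825e+00  a ← 44.562440 − (+6.035e+00/-2.825e+00) = 46.698810
iter 2: u=1.435272  f(a)=+4.611e-01  f'(a)=-2.408e+00  a ← 46.698810 − (+4.611e-01/-2.408e+00) = 46.890289
iter 3: u=1.429411  f(a)=+3.185e-03  f'(a)=-2.375e+00  a ← 46.890289 − (+3.185e-03/-2.375e+00) = 46.891630
iter 4: u=1.429370  f(a)=+1.542e-07  f'(a)=-2.375e+00  a ← 46.891630 − (+1.542e-07/-2.375e+00) = 46.891630
iter 5: u=1.429370  f(a)=+2.842e-14  f'(a)=-2.375e+00  a ← 46.891630 − (+2.842e-14/-2.375e+00) = 46.891630
converged: |Δa| < 1e-12 after 5 iterations
sag = a·(cosh(S/(2a)) − 1) = 46.891630·(cosh(1.429370) − 1) = 56.634025
T_max/T_min = cosh(S/(2a)) = 2.207764

a=46.892 sag=56.634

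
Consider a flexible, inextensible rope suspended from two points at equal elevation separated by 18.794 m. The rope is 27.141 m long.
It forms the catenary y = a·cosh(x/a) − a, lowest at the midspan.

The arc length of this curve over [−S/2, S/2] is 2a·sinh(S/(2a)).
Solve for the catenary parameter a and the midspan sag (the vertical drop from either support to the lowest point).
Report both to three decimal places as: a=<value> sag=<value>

seed: a₀ = √(S³/(24(L−S))) = √(18.794³/(24·8.347)) = 5.756493
iter 1: u=1.632417  f(a)=+1.185e+00  f'(a)=-3.750e+00  a ← 5.756493 − (+1.185e+00/-3.750e+00) = 6.072587
iter 2: u=1.547446  f(a)=+1.046e-01  f'(a)=-3.115e+00  a ← 6.072587 − (+1.046e-01/-3.115e+00) = 6.106182
iter 3: u=1.538932  f(a)=+9.898e-04  f'(a)=-3.056e+00  a ← 6.106182 − (+9.898e-04/-3.056e+00) = 6.106506
iter 4: u=1.538851  f(a)=+9.042e-08  f'(a)=-3.056e+00  a ← 6.106506 − (+9.042e-08/-3.056e+00) = 6.106506
iter 5: u=1.538851  f(a)=+3.553e-15  f'(a)=-3.056e+00  a ← 6.106506 − (+3.553e-15/-3.056e+00) = 6.106506
converged: |Δa| < 1e-12 after 5 iterations
sag = a·(cosh(S/(2a)) − 1) = 6.106506·(cosh(1.538851) − 1) = 8.774619
T_max/T_min = cosh(S/(2a)) = 2.436930

a=6.107 sag=8.775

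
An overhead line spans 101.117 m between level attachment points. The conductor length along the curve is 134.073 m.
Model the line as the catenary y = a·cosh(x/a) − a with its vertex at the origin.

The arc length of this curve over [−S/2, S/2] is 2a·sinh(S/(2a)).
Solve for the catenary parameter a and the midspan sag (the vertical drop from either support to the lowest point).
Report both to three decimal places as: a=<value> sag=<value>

a=37.804 sag=39.157

seed: a₀ = √(S³/(24(L−S))) = √(101.117³/(24·32.956)) = 36.154586
iter 1: u=1.398398  f(a)=+3.376e+00  f'(a)=-2.205e+00  a ← 36.154586 − (+3.376e+00/-2.205e+00) = 37.685603
iter 2: u=1.341587  f(a)=+2.263e-01  f'(a)=-1.919e+00  a ← 37.685603 − (+2.263e-01/-1.919e+00) = 37.803553
iter 3: u=1.337401  f(a)=+1.178e-03  f'(a)=-1.899e+00  a ← 37.803553 − (+1.178e-03/-1.899e+00) = 37.804174
iter 4: u=1.337379  f(a)=+3.231e-08  f'(a)=-1.899e+00  a ← 37.804174 − (+3.231e-08/-1.899e+00) = 37.804174
iter 5: u=1.337379  f(a)=+0.000e+00  f'(a)=-1.899e+00  a ← 37.804174 − (+0.000e+00/-1.899e+00) = 37.804174
converged: |Δa| < 1e-12 after 5 iterations
sag = a·(cosh(S/(2a)) − 1) = 37.804174·(cosh(1.337379) − 1) = 39.157167
T_max/T_min = cosh(S/(2a)) = 2.035790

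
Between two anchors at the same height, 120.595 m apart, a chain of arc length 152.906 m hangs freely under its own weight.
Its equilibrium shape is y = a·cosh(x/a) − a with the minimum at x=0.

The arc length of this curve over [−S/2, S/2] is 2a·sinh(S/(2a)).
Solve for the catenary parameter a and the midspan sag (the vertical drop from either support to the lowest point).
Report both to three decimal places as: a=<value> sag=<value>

seed: a₀ = √(S³/(24(L−S))) = √(120.595³/(24·32.311)) = 47.556856
iter 1: u=1.267903  f(a)=+2.699e+00  f'(a)=-1.590e+00  a ← 47.556856 − (+2.699e+00/-1.590e+00) = 49.253988
iter 2: u=1.224216  f(a)=+1.512e-01  f'(a)=-1.417e+00  a ← 49.253988 − (+1.512e-01/-1.417e+00) = 49.360721
iter 3: u=1.221568  f(a)=+5.369e-04  f'(a)=-1.407e+00  a ← 49.360721 − (+5.369e-04/-1.407e+00) = 49.361103
iter 4: u=1.221559  f(a)=+6.822e-09  f'(a)=-1.406e+00  a ← 49.361103 − (+6.822e-09/-1.406e+00) = 49.361103
iter 5: u=1.221559  f(a)=-2.842e-14  f'(a)=-1.406e+00  a ← 49.361103 − (-2.842e-14/-1.406e+00) = 49.361103
converged: |Δa| < 1e-12 after 5 iterations
sag = a·(cosh(S/(2a)) − 1) = 49.361103·(cosh(1.221559) − 1) = 41.642082
T_max/T_min = cosh(S/(2a)) = 1.843621

a=49.361 sag=41.642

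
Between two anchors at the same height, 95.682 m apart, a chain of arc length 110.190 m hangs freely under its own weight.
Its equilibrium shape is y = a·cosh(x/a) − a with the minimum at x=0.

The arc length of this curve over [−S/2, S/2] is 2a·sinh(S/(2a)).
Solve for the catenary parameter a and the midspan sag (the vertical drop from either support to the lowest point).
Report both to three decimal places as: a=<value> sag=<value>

a=51.261 sag=23.993

seed: a₀ = √(S³/(24(L−S))) = √(95.682³/(24·14.508)) = 50.157510
iter 1: u=0.953815  f(a)=+6.744e-01  f'(a)=-6.329e-01  a ← 50.157510 − (+6.744e-01/-6.329e-01) = 51.223169
iter 2: u=0.933972  f(a)=+2.209e-02  f'(a)=-5.920e-01  a ← 51.223169 − (+2.209e-02/-5.920e-01) = 51.260487
iter 3: u=0.933292  f(a)=+2.549e-05  f'(a)=-5.907e-01  a ← 51.260487 − (+2.549e-05/-5.907e-01) = 51.260530
iter 4: u=0.933291  f(a)=+3.399e-11  f'(a)=-5.906e-01  a ← 51.260530 − (+3.399e-11/-5.906e-01) = 51.260530
iter 5: u=0.933291  f(a)=-2.842e-14  f'(a)=-5.906e-01  a ← 51.260530 − (-2.842e-14/-5.906e-01) = 51.260530
converged: |Δa| < 1e-12 after 5 iterations
sag = a·(cosh(S/(2a)) − 1) = 51.260530·(cosh(0.933291) − 1) = 23.993048
T_max/T_min = cosh(S/(2a)) = 1.468061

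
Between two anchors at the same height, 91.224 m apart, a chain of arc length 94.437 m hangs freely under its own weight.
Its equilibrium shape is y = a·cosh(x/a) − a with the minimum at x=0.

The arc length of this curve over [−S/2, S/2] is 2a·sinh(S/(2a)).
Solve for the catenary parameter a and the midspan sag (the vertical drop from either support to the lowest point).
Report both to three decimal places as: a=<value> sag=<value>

seed: a₀ = √(S³/(24(L−S))) = √(91.224³/(24·3.213)) = 99.220791
iter 1: u=0.459702  f(a)=+3.412e-02  f'(a)=-6.614e-02  a ← 99.220791 − (+3.412e-02/-6.614e-02) = 99.736650
iter 2: u=0.457324  f(a)=+2.679e-04  f'(a)=-6.511e-02  a ← 99.736650 − (+2.679e-04/-6.511e-02) = 99.740765
iter 3: u=0.457305  f(a)=+1.681e-08  f'(a)=-6.510e-02  a ← 99.740765 − (+1.681e-08/-6.510e-02) = 99.740766
iter 4: u=0.457305  f(a)=+0.000e+00  f'(a)=-6.510e-02  a ← 99.740766 − (+0.000e+00/-6.510e-02) = 99.740766
converged: |Δa| < 1e-12 after 4 iterations
sag = a·(cosh(S/(2a)) − 1) = 99.740766·(cosh(0.457305) − 1) = 10.612336
T_max/T_min = cosh(S/(2a)) = 1.106399

a=99.741 sag=10.612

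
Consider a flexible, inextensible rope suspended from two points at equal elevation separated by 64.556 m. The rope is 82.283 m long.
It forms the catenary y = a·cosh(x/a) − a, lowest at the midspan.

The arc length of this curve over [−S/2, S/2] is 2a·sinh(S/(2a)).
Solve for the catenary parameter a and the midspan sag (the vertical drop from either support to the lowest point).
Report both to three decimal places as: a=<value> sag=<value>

seed: a₀ = √(S³/(24(L−S))) = √(64.556³/(24·17.727)) = 25.146739
iter 1: u=1.283586  f(a)=+1.519e+00  f'(a)=-1.656e+00  a ← 25.146739 − (+1.519e+00/-1.656e+00) = 26.063837
iter 2: u=1.238421  f(a)=+8.705e-02  f'(a)=-1.471e+00  a ← 26.063837 − (+8.705e-02/-1.471e+00) = 26.122999
iter 3: u=1.235616  f(a)=+3.244e-04  f'(a)=-1.460e+00  a ← 26.122999 − (+3.244e-04/-1.460e+00) = 26.123221
iter 4: u=1.235606  f(a)=+4.540e-09  f'(a)=-1.460e+00  a ← 26.123221 − (+4.540e-09/-1.460e+00) = 26.123221
iter 5: u=1.235606  f(a)=+1.421e-14  f'(a)=-1.460e+00  a ← 26.123221 − (+1.421e-14/-1.460e+00) = 26.123221
converged: |Δa| < 1e-12 after 5 iterations
sag = a·(cosh(S/(2a)) − 1) = 26.123221·(cosh(1.235606) − 1) = 22.611220
T_max/T_min = cosh(S/(2a)) = 1.865560

a=26.123 sag=22.611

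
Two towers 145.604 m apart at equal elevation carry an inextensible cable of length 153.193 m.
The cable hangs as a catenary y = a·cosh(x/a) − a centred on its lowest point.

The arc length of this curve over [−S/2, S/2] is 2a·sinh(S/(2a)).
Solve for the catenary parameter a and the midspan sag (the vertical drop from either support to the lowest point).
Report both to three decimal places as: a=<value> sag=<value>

a=131.191 sag=20.724

seed: a₀ = √(S³/(24(L−S))) = √(145.604³/(24·7.589)) = 130.185334
iter 1: u=0.559218  f(a)=+1.196e-01  f'(a)=-1.203e-01  a ← 130.185334 − (+1.196e-01/-1.203e-01) = 131.179317
iter 2: u=0.554981  f(a)=+1.383e-03  f'(a)=-1.175e-01  a ← 131.179317 − (+1.383e-03/-1.175e-01) = 131.191087
iter 3: u=0.554931  f(a)=+1.899e-07  f'(a)=-1.175e-01  a ← 131.191087 − (+1.899e-07/-1.175e-01) = 131.191088
iter 4: u=0.554931  f(a)=-2.842e-14  f'(a)=-1.175e-01  a ← 131.191088 − (-2.842e-14/-1.175e-01) = 131.191088
converged: |Δa| < 1e-12 after 4 iterations
sag = a·(cosh(S/(2a)) − 1) = 131.191088·(cosh(0.554931) − 1) = 20.723774
T_max/T_min = cosh(S/(2a)) = 1.157966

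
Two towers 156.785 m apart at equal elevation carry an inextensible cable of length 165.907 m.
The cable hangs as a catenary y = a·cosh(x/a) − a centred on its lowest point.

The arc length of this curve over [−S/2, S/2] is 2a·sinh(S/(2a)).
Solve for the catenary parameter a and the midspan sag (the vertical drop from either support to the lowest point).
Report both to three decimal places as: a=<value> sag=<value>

a=133.823 sag=23.625

seed: a₀ = √(S³/(24(L−S))) = √(156.785³/(24·9.122)) = 132.680198
iter 1: u=0.590838  f(a)=+1.605e-01  f'(a)=-1.424e-01  a ← 132.680198 − (+1.605e-01/-1.424e-01) = 133.807938
iter 2: u=0.585858  f(a)=+2.070e-03  f'(a)=-1.387e-01  a ← 133.807938 − (+2.070e-03/-1.387e-01) = 133.822861
iter 3: u=0.585793  f(a)=+3.541e-07  f'(a)=-1.387e-01  a ← 133.822861 − (+3.541e-07/-1.387e-01) = 133.822864
iter 4: u=0.585793  f(a)=+0.000e+00  f'(a)=-1.387e-01  a ← 133.822864 − (+0.000e+00/-1.387e-01) = 133.822864
converged: |Δa| < 1e-12 after 4 iterations
sag = a·(cosh(S/(2a)) − 1) = 133.822864·(cosh(0.585793) − 1) = 23.625039
T_max/T_min = cosh(S/(2a)) = 1.176540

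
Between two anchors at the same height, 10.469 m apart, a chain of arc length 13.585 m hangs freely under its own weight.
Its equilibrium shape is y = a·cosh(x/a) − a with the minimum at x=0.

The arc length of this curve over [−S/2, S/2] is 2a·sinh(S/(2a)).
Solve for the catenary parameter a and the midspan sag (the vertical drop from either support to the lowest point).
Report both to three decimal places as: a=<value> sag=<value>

a=4.081 sag=3.843

seed: a₀ = √(S³/(24(L−S))) = √(10.469³/(24·3.116)) = 3.916999
iter 1: u=1.336355  f(a)=+2.904e-01  f'(a)=-1.894e+00  a ← 3.916999 − (+2.904e-01/-1.894e+00) = 4.070316
iter 2: u=1.286018  f(a)=+1.792e-02  f'(a)=-1.667e+00  a ← 4.070316 − (+1.792e-02/-1.667e+00) = 4.081067
iter 3: u=1.282630  f(a)=+7.816e-05  f'(a)=-1.652e+00  a ← 4.081067 − (+7.816e-05/-1.652e+00) = 4.081114
iter 4: u=1.282616  f(a)=+1.502e-09  f'(a)=-1.652e+00  a ← 4.081114 − (+1.502e-09/-1.652e+00) = 4.081114
iter 5: u=1.282616  f(a)=+0.000e+00  f'(a)=-1.652e+00  a ← 4.081114 − (+0.000e+00/-1.652e+00) = 4.081114
converged: |Δa| < 1e-12 after 5 iterations
sag = a·(cosh(S/(2a)) − 1) = 4.081114·(cosh(1.282616) − 1) = 3.843124
T_max/T_min = cosh(S/(2a)) = 1.941685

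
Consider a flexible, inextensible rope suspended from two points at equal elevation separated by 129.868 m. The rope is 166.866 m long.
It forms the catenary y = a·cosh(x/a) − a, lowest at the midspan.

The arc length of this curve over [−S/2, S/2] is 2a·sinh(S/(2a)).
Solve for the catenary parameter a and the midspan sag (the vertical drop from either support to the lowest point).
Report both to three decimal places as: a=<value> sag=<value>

a=51.663 sag=46.470

seed: a₀ = √(S³/(24(L−S))) = √(129.868³/(24·36.998)) = 49.665920
iter 1: u=1.307416  f(a)=+3.294e+00  f'(a)=-1.761e+00  a ← 49.665920 − (+3.294e+00/-1.761e+00) = 51.536821
iter 2: u=1.259954  f(a)=+1.953e-01  f'(a)=-1.557e+00  a ← 51.536821 − (+1.953e-01/-1.557e+00) = 51.662196
iter 3: u=1.256896  f(a)=+7.819e-04  f'(a)=-1.545e+00  a ← 51.662196 − (+7.819e-04/-1.545e+00) = 51.662702
iter 4: u=1.256884  f(a)=+1.265e-08  f'(a)=-1.545e+00  a ← 51.662702 − (+1.265e-08/-1.545e+00) = 51.662702
iter 5: u=1.256884  f(a)=-5.684e-14  f'(a)=-1.545e+00  a ← 51.662702 − (-5.684e-14/-1.545e+00) = 51.662702
converged: |Δa| < 1e-12 after 5 iterations
sag = a·(cosh(S/(2a)) − 1) = 51.662702·(cosh(1.256884) − 1) = 46.470372
T_max/T_min = cosh(S/(2a)) = 1.899496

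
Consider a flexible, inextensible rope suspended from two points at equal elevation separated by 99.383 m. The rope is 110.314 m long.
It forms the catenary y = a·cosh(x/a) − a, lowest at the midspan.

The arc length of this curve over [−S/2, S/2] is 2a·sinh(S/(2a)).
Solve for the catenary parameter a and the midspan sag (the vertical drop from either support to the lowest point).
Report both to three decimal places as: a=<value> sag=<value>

seed: a₀ = √(S³/(24(L−S))) = √(99.383³/(24·10.931)) = 61.169170
iter 1: u=0.812362  f(a)=+3.664e-01  f'(a)=-3.816e-01  a ← 61.169170 − (+3.664e-01/-3.816e-01) = 62.129474
iter 2: u=0.799806  f(a)=+8.807e-03  f'(a)=-3.634e-01  a ← 62.129474 − (+8.807e-03/-3.634e-01) = 62.153708
iter 3: u=0.799494  f(a)=+5.366e-06  f'(a)=-3.630e-01  a ← 62.153708 − (+5.366e-06/-3.630e-01) = 62.153723
iter 4: u=0.799494  f(a)=+2.004e-12  f'(a)=-3.630e-01  a ← 62.153723 − (+2.004e-12/-3.630e-01) = 62.153723
converged: |Δa| < 1e-12 after 4 iterations
sag = a·(cosh(S/(2a)) − 1) = 62.153723·(cosh(0.799494) − 1) = 20.944893
T_max/T_min = cosh(S/(2a)) = 1.336985

a=62.154 sag=20.945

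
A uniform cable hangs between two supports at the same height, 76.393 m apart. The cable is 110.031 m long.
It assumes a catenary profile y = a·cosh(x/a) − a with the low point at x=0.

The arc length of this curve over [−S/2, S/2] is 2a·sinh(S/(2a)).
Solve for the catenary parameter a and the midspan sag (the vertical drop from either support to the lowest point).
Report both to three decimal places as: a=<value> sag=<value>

a=24.917 sag=35.478

seed: a₀ = √(S³/(24(L−S))) = √(76.393³/(24·33.638)) = 23.499555
iter 1: u=1.625414  f(a)=+4.734e+00  f'(a)=-3.694e+00  a ← 23.499555 − (+4.734e+00/-3.694e+00) = 24.780906
iter 2: u=1.541368  f(a)=+4.147e-01  f'(a)=-3.073e+00  a ← 24.780906 − (+4.147e-01/-3.073e+00) = 24.915877
iter 3: u=1.533018  f(a)=+3.859e-03  f'(a)=-3.016e+00  a ← 24.915877 − (+3.859e-03/-3.016e+00) = 24.917157
iter 4: u=1.532940  f(a)=+3.410e-07  f'(a)=-3.015e+00  a ← 24.917157 − (+3.410e-07/-3.015e+00) = 24.917157
iter 5: u=1.532940  f(a)=-1.421e-14  f'(a)=-3.015e+00  a ← 24.917157 − (-1.421e-14/-3.015e+00) = 24.917157
converged: |Δa| < 1e-12 after 5 iterations
sag = a·(cosh(S/(2a)) − 1) = 24.917157·(cosh(1.532940) − 1) = 35.477958
T_max/T_min = cosh(S/(2a)) = 2.423837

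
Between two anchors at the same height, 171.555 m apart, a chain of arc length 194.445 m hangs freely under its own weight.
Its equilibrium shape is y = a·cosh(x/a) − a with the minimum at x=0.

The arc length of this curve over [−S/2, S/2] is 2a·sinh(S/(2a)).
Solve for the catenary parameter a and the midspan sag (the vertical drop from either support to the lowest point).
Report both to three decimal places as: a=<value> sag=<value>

a=97.731 sag=40.122

seed: a₀ = √(S³/(24(L−S))) = √(171.555³/(24·22.890)) = 95.868637
iter 1: u=0.894740  f(a)=+9.339e-01  f'(a)=-5.169e-01  a ← 95.868637 − (+9.339e-01/-5.169e-01) = 97.675486
iter 2: u=0.878189  f(a)=+2.706e-02  f'(a)=-4.873e-01  a ← 97.675486 − (+2.706e-02/-4.873e-01) = 97.731008
iter 3: u=0.877690  f(a)=+2.421e-05  f'(a)=-4.864e-01  a ← 97.731008 − (+2.421e-05/-4.864e-01) = 97.731057
iter 4: u=0.877689  f(a)=+1.947e-11  f'(a)=-4.864e-01  a ← 97.731057 − (+1.947e-11/-4.864e-01) = 97.731057
converged: |Δa| < 1e-12 after 4 iterations
sag = a·(cosh(S/(2a)) − 1) = 97.731057·(cosh(0.877689) − 1) = 40.122394
T_max/T_min = cosh(S/(2a)) = 1.410539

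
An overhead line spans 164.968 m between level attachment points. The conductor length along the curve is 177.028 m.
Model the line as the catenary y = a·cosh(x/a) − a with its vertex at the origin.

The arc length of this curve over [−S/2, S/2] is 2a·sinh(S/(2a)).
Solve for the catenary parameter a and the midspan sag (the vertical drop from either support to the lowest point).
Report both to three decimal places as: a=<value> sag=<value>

a=125.887 sag=28.004

seed: a₀ = √(S³/(24(L−S))) = √(164.968³/(24·12.060)) = 124.543277
iter 1: u=0.662292  f(a)=+2.673e-01  f'(a)=-2.023e-01  a ← 124.543277 − (+2.673e-01/-2.023e-01) = 125.864472
iter 2: u=0.655340  f(a)=+4.313e-03  f'(a)=-1.958e-01  a ← 125.864472 − (+4.313e-03/-1.958e-01) = 125.886496
iter 3: u=0.655225  f(a)=+1.164e-06  f'(a)=-1.957e-01  a ← 125.886496 − (+1.164e-06/-1.957e-01) = 125.886502
iter 4: u=0.655225  f(a)=+8.527e-14  f'(a)=-1.957e-01  a ← 125.886502 − (+8.527e-14/-1.957e-01) = 125.886502
converged: |Δa| < 1e-12 after 4 iterations
sag = a·(cosh(S/(2a)) − 1) = 125.886502·(cosh(0.655225) − 1) = 28.003522
T_max/T_min = cosh(S/(2a)) = 1.222451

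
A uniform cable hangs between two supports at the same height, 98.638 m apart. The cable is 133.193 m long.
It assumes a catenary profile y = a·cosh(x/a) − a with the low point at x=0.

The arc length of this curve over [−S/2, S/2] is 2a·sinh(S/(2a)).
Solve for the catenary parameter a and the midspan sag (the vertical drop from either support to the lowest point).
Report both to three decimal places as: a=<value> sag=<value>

seed: a₀ = √(S³/(24(L−S))) = √(98.638³/(24·34.555)) = 34.017729
iter 1: u=1.449803  f(a)=+3.819e+00  f'(a)=-2.492e+00  a ← 34.017729 − (+3.819e+00/-2.492e+00) = 35.550170
iter 2: u=1.387307  f(a)=+2.732e-01  f'(a)=-2.147e+00  a ← 35.550170 − (+2.732e-01/-2.147e+00) = 35.677418
iter 3: u=1.382359  f(a)=+1.637e-03  f'(a)=-2.121e+00  a ← 35.677418 − (+1.637e-03/-2.121e+00) = 35.678190
iter 4: u=1.382329  f(a)=+5.951e-08  f'(a)=-2.121e+00  a ← 35.678190 − (+5.951e-08/-2.121e+00) = 35.678190
iter 5: u=1.382329  f(a)=+0.000e+00  f'(a)=-2.121e+00  a ← 35.678190 − (+0.000e+00/-2.121e+00) = 35.678190
converged: |Δa| < 1e-12 after 5 iterations
sag = a·(cosh(S/(2a)) − 1) = 35.678190·(cosh(1.382329) − 1) = 39.873296
T_max/T_min = cosh(S/(2a)) = 2.117582

a=35.678 sag=39.873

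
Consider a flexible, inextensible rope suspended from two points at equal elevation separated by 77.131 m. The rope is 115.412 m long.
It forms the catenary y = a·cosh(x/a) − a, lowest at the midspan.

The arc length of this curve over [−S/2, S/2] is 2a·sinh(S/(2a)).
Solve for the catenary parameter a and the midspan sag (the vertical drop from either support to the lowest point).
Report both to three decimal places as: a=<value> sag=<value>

seed: a₀ = √(S³/(24(L−S))) = √(77.131³/(24·38.281)) = 22.348387
iter 1: u=1.725650  f(a)=+6.121e+00  f'(a)=-4.561e+00  a ← 22.348387 − (+6.121e+00/-4.561e+00) = 23.690526
iter 2: u=1.627887  f(a)=+5.948e-01  f'(a)=-3.714e+00  a ← 23.690526 − (+5.948e-01/-3.714e+00) = 23.850674
iter 3: u=1.616956  f(a)=+6.950e-03  f'(a)=-3.628e+00  a ← 23.850674 − (+6.950e-03/-3.628e+00) = 23.852590
iter 4: u=1.616827  f(a)=+9.734e-07  f'(a)=-3.627e+00  a ← 23.852590 − (+9.734e-07/-3.627e+00) = 23.852590
iter 5: u=1.616827  f(a)=+5.684e-14  f'(a)=-3.627e+00  a ← 23.852590 − (+5.684e-14/-3.627e+00) = 23.852590
converged: |Δa| < 1e-12 after 5 iterations
sag = a·(cosh(S/(2a)) − 1) = 23.852590·(cosh(1.616827) − 1) = 38.588810
T_max/T_min = cosh(S/(2a)) = 2.617804

a=23.853 sag=38.589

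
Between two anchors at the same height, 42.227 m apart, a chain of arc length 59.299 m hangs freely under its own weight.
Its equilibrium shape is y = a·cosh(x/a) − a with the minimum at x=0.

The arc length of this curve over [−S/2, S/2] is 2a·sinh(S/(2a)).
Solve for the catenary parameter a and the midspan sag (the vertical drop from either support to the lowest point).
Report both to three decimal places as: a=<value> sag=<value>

a=14.312 sag=18.611

seed: a₀ = √(S³/(24(L−S))) = √(42.227³/(24·17.072)) = 13.556186
iter 1: u=1.557481  f(a)=+2.194e+00  f'(a)=-3.185e+00  a ← 13.556186 − (+2.194e+00/-3.185e+00) = 14.245132
iter 2: u=1.482155  f(a)=+1.784e-01  f'(a)=-2.686e+00  a ← 14.245132 − (+1.784e-01/-2.686e+00) = 14.311529
iter 3: u=1.475279  f(a)=+1.409e-03  f'(a)=-2.644e+00  a ← 14.311529 − (+1.409e-03/-2.644e+00) = 14.312062
iter 4: u=1.475224  f(a)=+8.948e-08  f'(a)=-2.644e+00  a ← 14.312062 − (+8.948e-08/-2.644e+00) = 14.312062
iter 5: u=1.475224  f(a)=+7.105e-15  f'(a)=-2.644e+00  a ← 14.312062 − (+7.105e-15/-2.644e+00) = 14.312062
converged: |Δa| < 1e-12 after 5 iterations
sag = a·(cosh(S/(2a)) − 1) = 14.312062·(cosh(1.475224) − 1) = 18.610999
T_max/T_min = cosh(S/(2a)) = 2.300372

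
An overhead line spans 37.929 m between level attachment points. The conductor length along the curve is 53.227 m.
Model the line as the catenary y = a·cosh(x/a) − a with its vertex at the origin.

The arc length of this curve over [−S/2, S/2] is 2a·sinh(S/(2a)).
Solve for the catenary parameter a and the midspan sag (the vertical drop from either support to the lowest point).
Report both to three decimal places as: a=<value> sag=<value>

a=12.869 sag=16.693

seed: a₀ = √(S³/(24(L−S))) = √(37.929³/(24·15.298)) = 12.190854
iter 1: u=1.555633  f(a)=+1.961e+00  f'(a)=-3.172e+00  a ← 12.190854 − (+1.961e+00/-3.172e+00) = 12.809191
iter 2: u=1.480539  f(a)=+1.591e-01  f'(a)=-2.676e+00  a ← 12.809191 − (+1.591e-01/-2.676e+00) = 12.868636
iter 3: u=1.473699  f(a)=+1.251e-03  f'(a)=-2.635e+00  a ← 12.868636 − (+1.251e-03/-2.635e+00) = 12.869111
iter 4: u=1.473645  f(a)=+7.872e-08  f'(a)=-2.634e+00  a ← 12.869111 − (+7.872e-08/-2.634e+00) = 12.869111
iter 5: u=1.473645  f(a)=+0.000e+00  f'(a)=-2.634e+00  a ← 12.869111 − (+0.000e+00/-2.634e+00) = 12.869111
converged: |Δa| < 1e-12 after 5 iterations
sag = a·(cosh(S/(2a)) − 1) = 12.869111·(cosh(1.473645) − 1) = 16.692560
T_max/T_min = cosh(S/(2a)) = 2.297103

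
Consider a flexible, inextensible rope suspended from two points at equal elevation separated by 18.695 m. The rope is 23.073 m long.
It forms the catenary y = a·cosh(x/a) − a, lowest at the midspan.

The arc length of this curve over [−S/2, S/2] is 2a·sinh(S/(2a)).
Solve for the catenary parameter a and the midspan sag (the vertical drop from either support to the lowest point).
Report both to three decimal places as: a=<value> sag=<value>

seed: a₀ = √(S³/(24(L−S))) = √(18.695³/(24·4.378)) = 7.885781
iter 1: u=1.185361  f(a)=+3.181e-01  f'(a)=-1.274e+00  a ← 7.885781 − (+3.181e-01/-1.274e+00) = 8.135361
iter 2: u=1.148996  f(a)=+1.572e-02  f'(a)=-1.151e+00  a ← 8.135361 − (+1.572e-02/-1.151e+00) = 8.149020
iter 3: u=1.147070  f(a)=+4.286e-05  f'(a)=-1.145e+00  a ← 8.149020 − (+4.286e-05/-1.145e+00) = 8.149057
iter 4: u=1.147065  f(a)=+3.202e-10  f'(a)=-1.145e+00  a ← 8.149057 − (+3.202e-10/-1.145e+00) = 8.149057
iter 5: u=1.147065  f(a)=-7.105e-15  f'(a)=-1.145e+00  a ← 8.149057 − (-7.105e-15/-1.145e+00) = 8.149057
converged: |Δa| < 1e-12 after 5 iterations
sag = a·(cosh(S/(2a)) − 1) = 8.149057·(cosh(1.147065) − 1) = 5.975318
T_max/T_min = cosh(S/(2a)) = 1.733253

a=8.149 sag=5.975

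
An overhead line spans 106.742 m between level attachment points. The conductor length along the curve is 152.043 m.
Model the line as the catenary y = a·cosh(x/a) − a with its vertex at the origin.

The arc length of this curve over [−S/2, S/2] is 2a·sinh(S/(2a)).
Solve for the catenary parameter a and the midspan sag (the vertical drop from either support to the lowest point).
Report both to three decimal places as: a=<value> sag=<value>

a=35.396 sag=48.462

seed: a₀ = √(S³/(24(L−S))) = √(106.742³/(24·45.301)) = 33.445946
iter 1: u=1.595739  f(a)=+6.130e+00  f'(a)=-3.464e+00  a ← 33.445946 − (+6.130e+00/-3.464e+00) = 35.215341
iter 2: u=1.515561  f(a)=+5.201e-01  f'(a)=-2.899e+00  a ← 35.215341 − (+5.201e-01/-2.899e+00) = 35.394703
iter 3: u=1.507881  f(a)=+4.510e-03  f'(a)=-2.849e+00  a ← 35.394703 − (+4.510e-03/-2.849e+00) = 35.396286
iter 4: u=1.507814  f(a)=+3.456e-07  f'(a)=-2.849e+00  a ← 35.396286 − (+3.456e-07/-2.849e+00) = 35.396286
iter 5: u=1.507814  f(a)=+2.842e-14  f'(a)=-2.849e+00  a ← 35.396286 − (+2.842e-14/-2.849e+00) = 35.396286
converged: |Δa| < 1e-12 after 5 iterations
sag = a·(cosh(S/(2a)) − 1) = 35.396286·(cosh(1.507814) − 1) = 48.461722
T_max/T_min = cosh(S/(2a)) = 2.369119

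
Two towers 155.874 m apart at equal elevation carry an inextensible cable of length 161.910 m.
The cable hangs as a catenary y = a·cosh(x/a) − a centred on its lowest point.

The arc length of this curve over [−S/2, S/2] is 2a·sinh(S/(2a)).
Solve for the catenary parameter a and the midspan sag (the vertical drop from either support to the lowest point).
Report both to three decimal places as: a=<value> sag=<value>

a=162.620 sag=19.036

seed: a₀ = √(S³/(24(L−S))) = √(155.874³/(24·6.036)) = 161.688929
iter 1: u=0.482018  f(a)=+7.051e-02  f'(a)=-7.641e-02  a ← 161.688929 − (+7.051e-02/-7.641e-02) = 162.611699
iter 2: u=0.479283  f(a)=+6.082e-04  f'(a)=-7.510e-02  a ← 162.611699 − (+6.082e-04/-7.510e-02) = 162.619797
iter 3: u=0.479259  f(a)=+4.612e-08  f'(a)=-7.509e-02  a ← 162.619797 − (+4.612e-08/-7.509e-02) = 162.619798
iter 4: u=0.479259  f(a)=+0.000e+00  f'(a)=-7.509e-02  a ← 162.619798 − (+0.000e+00/-7.509e-02) = 162.619798
converged: |Δa| < 1e-12 after 4 iterations
sag = a·(cosh(S/(2a)) − 1) = 162.619798·(cosh(0.479259) − 1) = 19.036225
T_max/T_min = cosh(S/(2a)) = 1.117060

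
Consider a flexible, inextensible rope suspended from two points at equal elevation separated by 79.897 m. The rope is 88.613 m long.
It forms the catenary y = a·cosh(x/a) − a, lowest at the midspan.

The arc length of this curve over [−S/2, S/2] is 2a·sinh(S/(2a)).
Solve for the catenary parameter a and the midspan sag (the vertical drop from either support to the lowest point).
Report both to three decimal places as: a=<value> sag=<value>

seed: a₀ = √(S³/(24(L−S))) = √(79.897³/(24·8.716)) = 49.377771
iter 1: u=0.809038  f(a)=+2.897e-01  f'(a)=-3.767e-01  a ← 49.377771 − (+2.897e-01/-3.767e-01) = 50.146938
iter 2: u=0.796629  f(a)=+6.909e-03  f'(a)=-3.589e-01  a ← 50.146938 − (+6.909e-03/-3.589e-01) = 50.166187
iter 3: u=0.796323  f(a)=+4.141e-06  f'(a)=-3.585e-01  a ← 50.166187 − (+4.141e-06/-3.585e-01) = 50.166198
iter 4: u=0.796323  f(a)=+1.506e-12  f'(a)=-3.585e-01  a ← 50.166198 − (+1.506e-12/-3.585e-01) = 50.166198
converged: |Δa| < 1e-12 after 4 iterations
sag = a·(cosh(S/(2a)) − 1) = 50.166198·(cosh(0.796323) − 1) = 16.764463
T_max/T_min = cosh(S/(2a)) = 1.334178

a=50.166 sag=16.764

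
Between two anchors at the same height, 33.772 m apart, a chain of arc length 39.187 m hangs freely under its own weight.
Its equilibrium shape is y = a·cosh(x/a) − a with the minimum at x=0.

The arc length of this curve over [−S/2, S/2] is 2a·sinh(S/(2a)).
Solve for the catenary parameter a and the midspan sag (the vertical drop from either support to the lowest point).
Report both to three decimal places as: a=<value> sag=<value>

seed: a₀ = √(S³/(24(L−S))) = √(33.772³/(24·5.415)) = 17.215923
iter 1: u=0.980836  f(a)=+2.665e-01  f'(a)=-6.917e-01  a ← 17.215923 − (+2.665e-01/-6.917e-01) = 17.601231
iter 2: u=0.959365  f(a)=+9.210e-03  f'(a)=-6.446e-01  a ← 17.601231 − (+9.210e-03/-6.446e-01) = 17.615518
iter 3: u=0.958587  f(a)=+1.187e-05  f'(a)=-6.430e-01  a ← 17.615518 − (+1.187e-05/-6.430e-01) = 17.615536
iter 4: u=0.958586  f(a)=+1.977e-11  f'(a)=-6.430e-01  a ← 17.615536 − (+1.977e-11/-6.430e-01) = 17.615536
iter 5: u=0.958586  f(a)=-7.105e-15  f'(a)=-6.430e-01  a ← 17.615536 − (-7.105e-15/-6.430e-01) = 17.615536
converged: |Δa| < 1e-12 after 5 iterations
sag = a·(cosh(S/(2a)) − 1) = 17.615536·(cosh(0.958586) − 1) = 8.732374
T_max/T_min = cosh(S/(2a)) = 1.495720

a=17.616 sag=8.732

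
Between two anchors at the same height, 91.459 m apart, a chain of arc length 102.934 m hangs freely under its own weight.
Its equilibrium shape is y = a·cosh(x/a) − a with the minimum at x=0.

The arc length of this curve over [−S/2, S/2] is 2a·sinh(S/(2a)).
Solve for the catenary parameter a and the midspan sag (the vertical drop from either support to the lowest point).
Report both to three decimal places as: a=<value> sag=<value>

seed: a₀ = √(S³/(24(L−S))) = √(91.459³/(24·11.475)) = 52.705714
iter 1: u=0.867638  f(a)=+4.397e-01  f'(a)=-4.691e-01  a ← 52.705714 − (+4.397e-01/-4.691e-01) = 53.643107
iter 2: u=0.852477  f(a)=+1.201e-02  f'(a)=-4.438e-01  a ← 53.643107 − (+1.201e-02/-4.438e-01) = 53.670158
iter 3: u=0.852047  f(a)=+9.506e-06  f'(a)=-4.431e-01  a ← 53.670158 − (+9.506e-06/-4.431e-01) = 53.670180
iter 4: u=0.852047  f(a)=+5.954e-12  f'(a)=-4.431e-01  a ← 53.670180 − (+5.954e-12/-4.431e-01) = 53.670180
converged: |Δa| < 1e-12 after 4 iterations
sag = a·(cosh(S/(2a)) − 1) = 53.670180·(cosh(0.852047) − 1) = 20.689354
T_max/T_min = cosh(S/(2a)) = 1.385491

a=53.670 sag=20.689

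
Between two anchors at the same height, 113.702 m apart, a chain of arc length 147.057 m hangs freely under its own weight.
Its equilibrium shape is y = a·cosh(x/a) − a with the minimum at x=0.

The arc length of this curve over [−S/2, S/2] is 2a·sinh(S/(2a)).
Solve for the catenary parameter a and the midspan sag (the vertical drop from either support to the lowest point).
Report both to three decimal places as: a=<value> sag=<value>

a=44.623 sag=41.387

seed: a₀ = √(S³/(24(L−S))) = √(113.702³/(24·33.355)) = 42.851503
iter 1: u=1.326698  f(a)=+3.062e+00  f'(a)=-1.849e+00  a ← 42.851503 − (+3.062e+00/-1.849e+00) = 44.507653
iter 2: u=1.277331  f(a)=+1.864e-01  f'(a)=-1.630e+00  a ← 44.507653 − (+1.864e-01/-1.630e+00) = 44.622053
iter 3: u=1.274056  f(a)=+7.905e-04  f'(a)=-1.616e+00  a ← 44.622053 − (+7.905e-04/-1.616e+00) = 44.622542
iter 4: u=1.274042  f(a)=+1.435e-08  f'(a)=-1.616e+00  a ← 44.622542 − (+1.435e-08/-1.616e+00) = 44.622542
iter 5: u=1.274042  f(a)=-5.684e-14  f'(a)=-1.616e+00  a ← 44.622542 − (-5.684e-14/-1.616e+00) = 44.622542
converged: |Δa| < 1e-12 after 5 iterations
sag = a·(cosh(S/(2a)) − 1) = 44.622542·(cosh(1.274042) − 1) = 41.386827
T_max/T_min = cosh(S/(2a)) = 1.927487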